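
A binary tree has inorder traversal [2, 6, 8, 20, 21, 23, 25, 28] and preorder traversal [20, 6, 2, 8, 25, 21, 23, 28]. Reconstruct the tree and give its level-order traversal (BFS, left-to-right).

Inorder:  [2, 6, 8, 20, 21, 23, 25, 28]
Preorder: [20, 6, 2, 8, 25, 21, 23, 28]
Algorithm: preorder visits root first, so consume preorder in order;
for each root, split the current inorder slice at that value into
left-subtree inorder and right-subtree inorder, then recurse.
Recursive splits:
  root=20; inorder splits into left=[2, 6, 8], right=[21, 23, 25, 28]
  root=6; inorder splits into left=[2], right=[8]
  root=2; inorder splits into left=[], right=[]
  root=8; inorder splits into left=[], right=[]
  root=25; inorder splits into left=[21, 23], right=[28]
  root=21; inorder splits into left=[], right=[23]
  root=23; inorder splits into left=[], right=[]
  root=28; inorder splits into left=[], right=[]
Reconstructed level-order: [20, 6, 25, 2, 8, 21, 28, 23]


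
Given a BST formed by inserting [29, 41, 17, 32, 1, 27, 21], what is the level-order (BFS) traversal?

Tree insertion order: [29, 41, 17, 32, 1, 27, 21]
Tree (level-order array): [29, 17, 41, 1, 27, 32, None, None, None, 21]
BFS from the root, enqueuing left then right child of each popped node:
  queue [29] -> pop 29, enqueue [17, 41], visited so far: [29]
  queue [17, 41] -> pop 17, enqueue [1, 27], visited so far: [29, 17]
  queue [41, 1, 27] -> pop 41, enqueue [32], visited so far: [29, 17, 41]
  queue [1, 27, 32] -> pop 1, enqueue [none], visited so far: [29, 17, 41, 1]
  queue [27, 32] -> pop 27, enqueue [21], visited so far: [29, 17, 41, 1, 27]
  queue [32, 21] -> pop 32, enqueue [none], visited so far: [29, 17, 41, 1, 27, 32]
  queue [21] -> pop 21, enqueue [none], visited so far: [29, 17, 41, 1, 27, 32, 21]
Result: [29, 17, 41, 1, 27, 32, 21]


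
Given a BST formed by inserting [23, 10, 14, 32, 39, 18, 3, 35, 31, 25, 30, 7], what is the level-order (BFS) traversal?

Tree insertion order: [23, 10, 14, 32, 39, 18, 3, 35, 31, 25, 30, 7]
Tree (level-order array): [23, 10, 32, 3, 14, 31, 39, None, 7, None, 18, 25, None, 35, None, None, None, None, None, None, 30]
BFS from the root, enqueuing left then right child of each popped node:
  queue [23] -> pop 23, enqueue [10, 32], visited so far: [23]
  queue [10, 32] -> pop 10, enqueue [3, 14], visited so far: [23, 10]
  queue [32, 3, 14] -> pop 32, enqueue [31, 39], visited so far: [23, 10, 32]
  queue [3, 14, 31, 39] -> pop 3, enqueue [7], visited so far: [23, 10, 32, 3]
  queue [14, 31, 39, 7] -> pop 14, enqueue [18], visited so far: [23, 10, 32, 3, 14]
  queue [31, 39, 7, 18] -> pop 31, enqueue [25], visited so far: [23, 10, 32, 3, 14, 31]
  queue [39, 7, 18, 25] -> pop 39, enqueue [35], visited so far: [23, 10, 32, 3, 14, 31, 39]
  queue [7, 18, 25, 35] -> pop 7, enqueue [none], visited so far: [23, 10, 32, 3, 14, 31, 39, 7]
  queue [18, 25, 35] -> pop 18, enqueue [none], visited so far: [23, 10, 32, 3, 14, 31, 39, 7, 18]
  queue [25, 35] -> pop 25, enqueue [30], visited so far: [23, 10, 32, 3, 14, 31, 39, 7, 18, 25]
  queue [35, 30] -> pop 35, enqueue [none], visited so far: [23, 10, 32, 3, 14, 31, 39, 7, 18, 25, 35]
  queue [30] -> pop 30, enqueue [none], visited so far: [23, 10, 32, 3, 14, 31, 39, 7, 18, 25, 35, 30]
Result: [23, 10, 32, 3, 14, 31, 39, 7, 18, 25, 35, 30]


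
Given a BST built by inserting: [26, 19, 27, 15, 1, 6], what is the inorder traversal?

Tree insertion order: [26, 19, 27, 15, 1, 6]
Tree (level-order array): [26, 19, 27, 15, None, None, None, 1, None, None, 6]
Inorder traversal: [1, 6, 15, 19, 26, 27]


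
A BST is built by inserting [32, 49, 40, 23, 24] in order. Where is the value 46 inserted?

Starting tree (level order): [32, 23, 49, None, 24, 40]
Insertion path: 32 -> 49 -> 40
Result: insert 46 as right child of 40
Final tree (level order): [32, 23, 49, None, 24, 40, None, None, None, None, 46]


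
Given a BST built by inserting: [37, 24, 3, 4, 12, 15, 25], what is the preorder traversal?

Tree insertion order: [37, 24, 3, 4, 12, 15, 25]
Tree (level-order array): [37, 24, None, 3, 25, None, 4, None, None, None, 12, None, 15]
Preorder traversal: [37, 24, 3, 4, 12, 15, 25]


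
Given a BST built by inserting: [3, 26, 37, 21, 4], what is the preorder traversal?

Tree insertion order: [3, 26, 37, 21, 4]
Tree (level-order array): [3, None, 26, 21, 37, 4]
Preorder traversal: [3, 26, 21, 4, 37]


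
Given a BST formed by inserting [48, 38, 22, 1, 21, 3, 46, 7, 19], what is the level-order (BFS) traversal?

Tree insertion order: [48, 38, 22, 1, 21, 3, 46, 7, 19]
Tree (level-order array): [48, 38, None, 22, 46, 1, None, None, None, None, 21, 3, None, None, 7, None, 19]
BFS from the root, enqueuing left then right child of each popped node:
  queue [48] -> pop 48, enqueue [38], visited so far: [48]
  queue [38] -> pop 38, enqueue [22, 46], visited so far: [48, 38]
  queue [22, 46] -> pop 22, enqueue [1], visited so far: [48, 38, 22]
  queue [46, 1] -> pop 46, enqueue [none], visited so far: [48, 38, 22, 46]
  queue [1] -> pop 1, enqueue [21], visited so far: [48, 38, 22, 46, 1]
  queue [21] -> pop 21, enqueue [3], visited so far: [48, 38, 22, 46, 1, 21]
  queue [3] -> pop 3, enqueue [7], visited so far: [48, 38, 22, 46, 1, 21, 3]
  queue [7] -> pop 7, enqueue [19], visited so far: [48, 38, 22, 46, 1, 21, 3, 7]
  queue [19] -> pop 19, enqueue [none], visited so far: [48, 38, 22, 46, 1, 21, 3, 7, 19]
Result: [48, 38, 22, 46, 1, 21, 3, 7, 19]


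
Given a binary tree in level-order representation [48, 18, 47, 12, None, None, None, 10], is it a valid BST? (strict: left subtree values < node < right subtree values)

Level-order array: [48, 18, 47, 12, None, None, None, 10]
Validate using subtree bounds (lo, hi): at each node, require lo < value < hi,
then recurse left with hi=value and right with lo=value.
Preorder trace (stopping at first violation):
  at node 48 with bounds (-inf, +inf): OK
  at node 18 with bounds (-inf, 48): OK
  at node 12 with bounds (-inf, 18): OK
  at node 10 with bounds (-inf, 12): OK
  at node 47 with bounds (48, +inf): VIOLATION
Node 47 violates its bound: not (48 < 47 < +inf).
Result: Not a valid BST


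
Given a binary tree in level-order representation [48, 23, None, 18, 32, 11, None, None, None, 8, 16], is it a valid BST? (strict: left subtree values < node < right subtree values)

Level-order array: [48, 23, None, 18, 32, 11, None, None, None, 8, 16]
Validate using subtree bounds (lo, hi): at each node, require lo < value < hi,
then recurse left with hi=value and right with lo=value.
Preorder trace (stopping at first violation):
  at node 48 with bounds (-inf, +inf): OK
  at node 23 with bounds (-inf, 48): OK
  at node 18 with bounds (-inf, 23): OK
  at node 11 with bounds (-inf, 18): OK
  at node 8 with bounds (-inf, 11): OK
  at node 16 with bounds (11, 18): OK
  at node 32 with bounds (23, 48): OK
No violation found at any node.
Result: Valid BST


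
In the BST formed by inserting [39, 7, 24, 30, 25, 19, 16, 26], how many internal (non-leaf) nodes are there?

Tree built from: [39, 7, 24, 30, 25, 19, 16, 26]
Tree (level-order array): [39, 7, None, None, 24, 19, 30, 16, None, 25, None, None, None, None, 26]
Rule: An internal node has at least one child.
Per-node child counts:
  node 39: 1 child(ren)
  node 7: 1 child(ren)
  node 24: 2 child(ren)
  node 19: 1 child(ren)
  node 16: 0 child(ren)
  node 30: 1 child(ren)
  node 25: 1 child(ren)
  node 26: 0 child(ren)
Matching nodes: [39, 7, 24, 19, 30, 25]
Count of internal (non-leaf) nodes: 6


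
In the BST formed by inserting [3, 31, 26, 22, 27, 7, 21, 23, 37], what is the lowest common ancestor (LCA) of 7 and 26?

Tree insertion order: [3, 31, 26, 22, 27, 7, 21, 23, 37]
Tree (level-order array): [3, None, 31, 26, 37, 22, 27, None, None, 7, 23, None, None, None, 21]
In a BST, the LCA of p=7, q=26 is the first node v on the
root-to-leaf path with p <= v <= q (go left if both < v, right if both > v).
Walk from root:
  at 3: both 7 and 26 > 3, go right
  at 31: both 7 and 26 < 31, go left
  at 26: 7 <= 26 <= 26, this is the LCA
LCA = 26


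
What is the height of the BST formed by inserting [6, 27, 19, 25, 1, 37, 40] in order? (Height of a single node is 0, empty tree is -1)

Insertion order: [6, 27, 19, 25, 1, 37, 40]
Tree (level-order array): [6, 1, 27, None, None, 19, 37, None, 25, None, 40]
Compute height bottom-up (empty subtree = -1):
  height(1) = 1 + max(-1, -1) = 0
  height(25) = 1 + max(-1, -1) = 0
  height(19) = 1 + max(-1, 0) = 1
  height(40) = 1 + max(-1, -1) = 0
  height(37) = 1 + max(-1, 0) = 1
  height(27) = 1 + max(1, 1) = 2
  height(6) = 1 + max(0, 2) = 3
Height = 3


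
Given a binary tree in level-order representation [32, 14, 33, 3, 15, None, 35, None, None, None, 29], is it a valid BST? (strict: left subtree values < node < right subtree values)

Level-order array: [32, 14, 33, 3, 15, None, 35, None, None, None, 29]
Validate using subtree bounds (lo, hi): at each node, require lo < value < hi,
then recurse left with hi=value and right with lo=value.
Preorder trace (stopping at first violation):
  at node 32 with bounds (-inf, +inf): OK
  at node 14 with bounds (-inf, 32): OK
  at node 3 with bounds (-inf, 14): OK
  at node 15 with bounds (14, 32): OK
  at node 29 with bounds (15, 32): OK
  at node 33 with bounds (32, +inf): OK
  at node 35 with bounds (33, +inf): OK
No violation found at any node.
Result: Valid BST


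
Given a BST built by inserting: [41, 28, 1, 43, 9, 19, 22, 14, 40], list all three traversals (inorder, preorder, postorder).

Tree insertion order: [41, 28, 1, 43, 9, 19, 22, 14, 40]
Tree (level-order array): [41, 28, 43, 1, 40, None, None, None, 9, None, None, None, 19, 14, 22]
Inorder (L, root, R): [1, 9, 14, 19, 22, 28, 40, 41, 43]
Preorder (root, L, R): [41, 28, 1, 9, 19, 14, 22, 40, 43]
Postorder (L, R, root): [14, 22, 19, 9, 1, 40, 28, 43, 41]


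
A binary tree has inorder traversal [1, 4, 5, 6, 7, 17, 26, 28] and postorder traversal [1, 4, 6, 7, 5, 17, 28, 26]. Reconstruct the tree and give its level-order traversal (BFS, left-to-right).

Inorder:   [1, 4, 5, 6, 7, 17, 26, 28]
Postorder: [1, 4, 6, 7, 5, 17, 28, 26]
Algorithm: postorder visits root last, so walk postorder right-to-left;
each value is the root of the current inorder slice — split it at that
value, recurse on the right subtree first, then the left.
Recursive splits:
  root=26; inorder splits into left=[1, 4, 5, 6, 7, 17], right=[28]
  root=28; inorder splits into left=[], right=[]
  root=17; inorder splits into left=[1, 4, 5, 6, 7], right=[]
  root=5; inorder splits into left=[1, 4], right=[6, 7]
  root=7; inorder splits into left=[6], right=[]
  root=6; inorder splits into left=[], right=[]
  root=4; inorder splits into left=[1], right=[]
  root=1; inorder splits into left=[], right=[]
Reconstructed level-order: [26, 17, 28, 5, 4, 7, 1, 6]


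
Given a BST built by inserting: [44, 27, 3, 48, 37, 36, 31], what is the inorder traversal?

Tree insertion order: [44, 27, 3, 48, 37, 36, 31]
Tree (level-order array): [44, 27, 48, 3, 37, None, None, None, None, 36, None, 31]
Inorder traversal: [3, 27, 31, 36, 37, 44, 48]


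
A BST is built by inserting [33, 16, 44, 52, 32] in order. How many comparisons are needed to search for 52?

Search path for 52: 33 -> 44 -> 52
Found: True
Comparisons: 3


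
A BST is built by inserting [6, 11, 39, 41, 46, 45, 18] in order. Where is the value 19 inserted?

Starting tree (level order): [6, None, 11, None, 39, 18, 41, None, None, None, 46, 45]
Insertion path: 6 -> 11 -> 39 -> 18
Result: insert 19 as right child of 18
Final tree (level order): [6, None, 11, None, 39, 18, 41, None, 19, None, 46, None, None, 45]


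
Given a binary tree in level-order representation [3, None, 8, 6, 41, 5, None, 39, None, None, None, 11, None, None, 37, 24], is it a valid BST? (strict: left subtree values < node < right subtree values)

Level-order array: [3, None, 8, 6, 41, 5, None, 39, None, None, None, 11, None, None, 37, 24]
Validate using subtree bounds (lo, hi): at each node, require lo < value < hi,
then recurse left with hi=value and right with lo=value.
Preorder trace (stopping at first violation):
  at node 3 with bounds (-inf, +inf): OK
  at node 8 with bounds (3, +inf): OK
  at node 6 with bounds (3, 8): OK
  at node 5 with bounds (3, 6): OK
  at node 41 with bounds (8, +inf): OK
  at node 39 with bounds (8, 41): OK
  at node 11 with bounds (8, 39): OK
  at node 37 with bounds (11, 39): OK
  at node 24 with bounds (11, 37): OK
No violation found at any node.
Result: Valid BST


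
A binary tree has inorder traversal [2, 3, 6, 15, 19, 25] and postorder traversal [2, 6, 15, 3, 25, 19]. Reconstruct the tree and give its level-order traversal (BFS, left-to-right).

Inorder:   [2, 3, 6, 15, 19, 25]
Postorder: [2, 6, 15, 3, 25, 19]
Algorithm: postorder visits root last, so walk postorder right-to-left;
each value is the root of the current inorder slice — split it at that
value, recurse on the right subtree first, then the left.
Recursive splits:
  root=19; inorder splits into left=[2, 3, 6, 15], right=[25]
  root=25; inorder splits into left=[], right=[]
  root=3; inorder splits into left=[2], right=[6, 15]
  root=15; inorder splits into left=[6], right=[]
  root=6; inorder splits into left=[], right=[]
  root=2; inorder splits into left=[], right=[]
Reconstructed level-order: [19, 3, 25, 2, 15, 6]


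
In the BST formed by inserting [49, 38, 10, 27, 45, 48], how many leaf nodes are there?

Tree built from: [49, 38, 10, 27, 45, 48]
Tree (level-order array): [49, 38, None, 10, 45, None, 27, None, 48]
Rule: A leaf has 0 children.
Per-node child counts:
  node 49: 1 child(ren)
  node 38: 2 child(ren)
  node 10: 1 child(ren)
  node 27: 0 child(ren)
  node 45: 1 child(ren)
  node 48: 0 child(ren)
Matching nodes: [27, 48]
Count of leaf nodes: 2


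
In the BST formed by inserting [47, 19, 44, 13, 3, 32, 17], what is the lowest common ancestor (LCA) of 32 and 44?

Tree insertion order: [47, 19, 44, 13, 3, 32, 17]
Tree (level-order array): [47, 19, None, 13, 44, 3, 17, 32]
In a BST, the LCA of p=32, q=44 is the first node v on the
root-to-leaf path with p <= v <= q (go left if both < v, right if both > v).
Walk from root:
  at 47: both 32 and 44 < 47, go left
  at 19: both 32 and 44 > 19, go right
  at 44: 32 <= 44 <= 44, this is the LCA
LCA = 44


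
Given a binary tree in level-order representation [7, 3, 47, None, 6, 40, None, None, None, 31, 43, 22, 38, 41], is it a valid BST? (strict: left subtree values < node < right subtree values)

Level-order array: [7, 3, 47, None, 6, 40, None, None, None, 31, 43, 22, 38, 41]
Validate using subtree bounds (lo, hi): at each node, require lo < value < hi,
then recurse left with hi=value and right with lo=value.
Preorder trace (stopping at first violation):
  at node 7 with bounds (-inf, +inf): OK
  at node 3 with bounds (-inf, 7): OK
  at node 6 with bounds (3, 7): OK
  at node 47 with bounds (7, +inf): OK
  at node 40 with bounds (7, 47): OK
  at node 31 with bounds (7, 40): OK
  at node 22 with bounds (7, 31): OK
  at node 38 with bounds (31, 40): OK
  at node 43 with bounds (40, 47): OK
  at node 41 with bounds (40, 43): OK
No violation found at any node.
Result: Valid BST


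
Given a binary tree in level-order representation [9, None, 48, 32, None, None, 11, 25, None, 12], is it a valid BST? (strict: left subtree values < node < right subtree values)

Level-order array: [9, None, 48, 32, None, None, 11, 25, None, 12]
Validate using subtree bounds (lo, hi): at each node, require lo < value < hi,
then recurse left with hi=value and right with lo=value.
Preorder trace (stopping at first violation):
  at node 9 with bounds (-inf, +inf): OK
  at node 48 with bounds (9, +inf): OK
  at node 32 with bounds (9, 48): OK
  at node 11 with bounds (32, 48): VIOLATION
Node 11 violates its bound: not (32 < 11 < 48).
Result: Not a valid BST


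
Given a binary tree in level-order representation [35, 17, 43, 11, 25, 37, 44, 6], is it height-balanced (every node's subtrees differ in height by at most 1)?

Tree (level-order array): [35, 17, 43, 11, 25, 37, 44, 6]
Definition: a tree is height-balanced if, at every node, |h(left) - h(right)| <= 1 (empty subtree has height -1).
Bottom-up per-node check:
  node 6: h_left=-1, h_right=-1, diff=0 [OK], height=0
  node 11: h_left=0, h_right=-1, diff=1 [OK], height=1
  node 25: h_left=-1, h_right=-1, diff=0 [OK], height=0
  node 17: h_left=1, h_right=0, diff=1 [OK], height=2
  node 37: h_left=-1, h_right=-1, diff=0 [OK], height=0
  node 44: h_left=-1, h_right=-1, diff=0 [OK], height=0
  node 43: h_left=0, h_right=0, diff=0 [OK], height=1
  node 35: h_left=2, h_right=1, diff=1 [OK], height=3
All nodes satisfy the balance condition.
Result: Balanced


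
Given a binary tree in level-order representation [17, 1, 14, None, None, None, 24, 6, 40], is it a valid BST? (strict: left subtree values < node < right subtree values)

Level-order array: [17, 1, 14, None, None, None, 24, 6, 40]
Validate using subtree bounds (lo, hi): at each node, require lo < value < hi,
then recurse left with hi=value and right with lo=value.
Preorder trace (stopping at first violation):
  at node 17 with bounds (-inf, +inf): OK
  at node 1 with bounds (-inf, 17): OK
  at node 14 with bounds (17, +inf): VIOLATION
Node 14 violates its bound: not (17 < 14 < +inf).
Result: Not a valid BST


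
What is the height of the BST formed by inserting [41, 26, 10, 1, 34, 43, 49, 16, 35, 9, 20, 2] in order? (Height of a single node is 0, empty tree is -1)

Insertion order: [41, 26, 10, 1, 34, 43, 49, 16, 35, 9, 20, 2]
Tree (level-order array): [41, 26, 43, 10, 34, None, 49, 1, 16, None, 35, None, None, None, 9, None, 20, None, None, 2]
Compute height bottom-up (empty subtree = -1):
  height(2) = 1 + max(-1, -1) = 0
  height(9) = 1 + max(0, -1) = 1
  height(1) = 1 + max(-1, 1) = 2
  height(20) = 1 + max(-1, -1) = 0
  height(16) = 1 + max(-1, 0) = 1
  height(10) = 1 + max(2, 1) = 3
  height(35) = 1 + max(-1, -1) = 0
  height(34) = 1 + max(-1, 0) = 1
  height(26) = 1 + max(3, 1) = 4
  height(49) = 1 + max(-1, -1) = 0
  height(43) = 1 + max(-1, 0) = 1
  height(41) = 1 + max(4, 1) = 5
Height = 5


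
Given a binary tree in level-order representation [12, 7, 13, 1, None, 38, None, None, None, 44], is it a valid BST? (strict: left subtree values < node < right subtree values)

Level-order array: [12, 7, 13, 1, None, 38, None, None, None, 44]
Validate using subtree bounds (lo, hi): at each node, require lo < value < hi,
then recurse left with hi=value and right with lo=value.
Preorder trace (stopping at first violation):
  at node 12 with bounds (-inf, +inf): OK
  at node 7 with bounds (-inf, 12): OK
  at node 1 with bounds (-inf, 7): OK
  at node 13 with bounds (12, +inf): OK
  at node 38 with bounds (12, 13): VIOLATION
Node 38 violates its bound: not (12 < 38 < 13).
Result: Not a valid BST


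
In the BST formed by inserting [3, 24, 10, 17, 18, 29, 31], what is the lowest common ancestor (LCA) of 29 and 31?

Tree insertion order: [3, 24, 10, 17, 18, 29, 31]
Tree (level-order array): [3, None, 24, 10, 29, None, 17, None, 31, None, 18]
In a BST, the LCA of p=29, q=31 is the first node v on the
root-to-leaf path with p <= v <= q (go left if both < v, right if both > v).
Walk from root:
  at 3: both 29 and 31 > 3, go right
  at 24: both 29 and 31 > 24, go right
  at 29: 29 <= 29 <= 31, this is the LCA
LCA = 29


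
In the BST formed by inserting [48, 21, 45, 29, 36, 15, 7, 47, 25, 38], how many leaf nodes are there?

Tree built from: [48, 21, 45, 29, 36, 15, 7, 47, 25, 38]
Tree (level-order array): [48, 21, None, 15, 45, 7, None, 29, 47, None, None, 25, 36, None, None, None, None, None, 38]
Rule: A leaf has 0 children.
Per-node child counts:
  node 48: 1 child(ren)
  node 21: 2 child(ren)
  node 15: 1 child(ren)
  node 7: 0 child(ren)
  node 45: 2 child(ren)
  node 29: 2 child(ren)
  node 25: 0 child(ren)
  node 36: 1 child(ren)
  node 38: 0 child(ren)
  node 47: 0 child(ren)
Matching nodes: [7, 25, 38, 47]
Count of leaf nodes: 4


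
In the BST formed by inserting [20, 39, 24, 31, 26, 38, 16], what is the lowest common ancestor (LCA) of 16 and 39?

Tree insertion order: [20, 39, 24, 31, 26, 38, 16]
Tree (level-order array): [20, 16, 39, None, None, 24, None, None, 31, 26, 38]
In a BST, the LCA of p=16, q=39 is the first node v on the
root-to-leaf path with p <= v <= q (go left if both < v, right if both > v).
Walk from root:
  at 20: 16 <= 20 <= 39, this is the LCA
LCA = 20


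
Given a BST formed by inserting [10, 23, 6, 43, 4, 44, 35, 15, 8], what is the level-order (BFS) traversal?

Tree insertion order: [10, 23, 6, 43, 4, 44, 35, 15, 8]
Tree (level-order array): [10, 6, 23, 4, 8, 15, 43, None, None, None, None, None, None, 35, 44]
BFS from the root, enqueuing left then right child of each popped node:
  queue [10] -> pop 10, enqueue [6, 23], visited so far: [10]
  queue [6, 23] -> pop 6, enqueue [4, 8], visited so far: [10, 6]
  queue [23, 4, 8] -> pop 23, enqueue [15, 43], visited so far: [10, 6, 23]
  queue [4, 8, 15, 43] -> pop 4, enqueue [none], visited so far: [10, 6, 23, 4]
  queue [8, 15, 43] -> pop 8, enqueue [none], visited so far: [10, 6, 23, 4, 8]
  queue [15, 43] -> pop 15, enqueue [none], visited so far: [10, 6, 23, 4, 8, 15]
  queue [43] -> pop 43, enqueue [35, 44], visited so far: [10, 6, 23, 4, 8, 15, 43]
  queue [35, 44] -> pop 35, enqueue [none], visited so far: [10, 6, 23, 4, 8, 15, 43, 35]
  queue [44] -> pop 44, enqueue [none], visited so far: [10, 6, 23, 4, 8, 15, 43, 35, 44]
Result: [10, 6, 23, 4, 8, 15, 43, 35, 44]


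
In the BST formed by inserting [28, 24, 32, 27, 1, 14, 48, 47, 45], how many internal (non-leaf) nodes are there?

Tree built from: [28, 24, 32, 27, 1, 14, 48, 47, 45]
Tree (level-order array): [28, 24, 32, 1, 27, None, 48, None, 14, None, None, 47, None, None, None, 45]
Rule: An internal node has at least one child.
Per-node child counts:
  node 28: 2 child(ren)
  node 24: 2 child(ren)
  node 1: 1 child(ren)
  node 14: 0 child(ren)
  node 27: 0 child(ren)
  node 32: 1 child(ren)
  node 48: 1 child(ren)
  node 47: 1 child(ren)
  node 45: 0 child(ren)
Matching nodes: [28, 24, 1, 32, 48, 47]
Count of internal (non-leaf) nodes: 6


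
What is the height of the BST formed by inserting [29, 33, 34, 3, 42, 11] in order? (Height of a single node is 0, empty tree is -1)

Insertion order: [29, 33, 34, 3, 42, 11]
Tree (level-order array): [29, 3, 33, None, 11, None, 34, None, None, None, 42]
Compute height bottom-up (empty subtree = -1):
  height(11) = 1 + max(-1, -1) = 0
  height(3) = 1 + max(-1, 0) = 1
  height(42) = 1 + max(-1, -1) = 0
  height(34) = 1 + max(-1, 0) = 1
  height(33) = 1 + max(-1, 1) = 2
  height(29) = 1 + max(1, 2) = 3
Height = 3


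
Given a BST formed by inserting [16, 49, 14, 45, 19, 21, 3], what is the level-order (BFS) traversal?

Tree insertion order: [16, 49, 14, 45, 19, 21, 3]
Tree (level-order array): [16, 14, 49, 3, None, 45, None, None, None, 19, None, None, 21]
BFS from the root, enqueuing left then right child of each popped node:
  queue [16] -> pop 16, enqueue [14, 49], visited so far: [16]
  queue [14, 49] -> pop 14, enqueue [3], visited so far: [16, 14]
  queue [49, 3] -> pop 49, enqueue [45], visited so far: [16, 14, 49]
  queue [3, 45] -> pop 3, enqueue [none], visited so far: [16, 14, 49, 3]
  queue [45] -> pop 45, enqueue [19], visited so far: [16, 14, 49, 3, 45]
  queue [19] -> pop 19, enqueue [21], visited so far: [16, 14, 49, 3, 45, 19]
  queue [21] -> pop 21, enqueue [none], visited so far: [16, 14, 49, 3, 45, 19, 21]
Result: [16, 14, 49, 3, 45, 19, 21]


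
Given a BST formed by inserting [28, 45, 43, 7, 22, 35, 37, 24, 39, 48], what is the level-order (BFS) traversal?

Tree insertion order: [28, 45, 43, 7, 22, 35, 37, 24, 39, 48]
Tree (level-order array): [28, 7, 45, None, 22, 43, 48, None, 24, 35, None, None, None, None, None, None, 37, None, 39]
BFS from the root, enqueuing left then right child of each popped node:
  queue [28] -> pop 28, enqueue [7, 45], visited so far: [28]
  queue [7, 45] -> pop 7, enqueue [22], visited so far: [28, 7]
  queue [45, 22] -> pop 45, enqueue [43, 48], visited so far: [28, 7, 45]
  queue [22, 43, 48] -> pop 22, enqueue [24], visited so far: [28, 7, 45, 22]
  queue [43, 48, 24] -> pop 43, enqueue [35], visited so far: [28, 7, 45, 22, 43]
  queue [48, 24, 35] -> pop 48, enqueue [none], visited so far: [28, 7, 45, 22, 43, 48]
  queue [24, 35] -> pop 24, enqueue [none], visited so far: [28, 7, 45, 22, 43, 48, 24]
  queue [35] -> pop 35, enqueue [37], visited so far: [28, 7, 45, 22, 43, 48, 24, 35]
  queue [37] -> pop 37, enqueue [39], visited so far: [28, 7, 45, 22, 43, 48, 24, 35, 37]
  queue [39] -> pop 39, enqueue [none], visited so far: [28, 7, 45, 22, 43, 48, 24, 35, 37, 39]
Result: [28, 7, 45, 22, 43, 48, 24, 35, 37, 39]


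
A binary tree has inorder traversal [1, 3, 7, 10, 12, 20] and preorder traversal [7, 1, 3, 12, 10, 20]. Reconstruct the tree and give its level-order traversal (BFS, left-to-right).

Inorder:  [1, 3, 7, 10, 12, 20]
Preorder: [7, 1, 3, 12, 10, 20]
Algorithm: preorder visits root first, so consume preorder in order;
for each root, split the current inorder slice at that value into
left-subtree inorder and right-subtree inorder, then recurse.
Recursive splits:
  root=7; inorder splits into left=[1, 3], right=[10, 12, 20]
  root=1; inorder splits into left=[], right=[3]
  root=3; inorder splits into left=[], right=[]
  root=12; inorder splits into left=[10], right=[20]
  root=10; inorder splits into left=[], right=[]
  root=20; inorder splits into left=[], right=[]
Reconstructed level-order: [7, 1, 12, 3, 10, 20]


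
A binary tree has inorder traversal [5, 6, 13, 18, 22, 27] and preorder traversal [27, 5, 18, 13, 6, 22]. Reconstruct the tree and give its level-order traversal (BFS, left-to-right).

Inorder:  [5, 6, 13, 18, 22, 27]
Preorder: [27, 5, 18, 13, 6, 22]
Algorithm: preorder visits root first, so consume preorder in order;
for each root, split the current inorder slice at that value into
left-subtree inorder and right-subtree inorder, then recurse.
Recursive splits:
  root=27; inorder splits into left=[5, 6, 13, 18, 22], right=[]
  root=5; inorder splits into left=[], right=[6, 13, 18, 22]
  root=18; inorder splits into left=[6, 13], right=[22]
  root=13; inorder splits into left=[6], right=[]
  root=6; inorder splits into left=[], right=[]
  root=22; inorder splits into left=[], right=[]
Reconstructed level-order: [27, 5, 18, 13, 22, 6]


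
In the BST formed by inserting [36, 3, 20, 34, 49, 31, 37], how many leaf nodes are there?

Tree built from: [36, 3, 20, 34, 49, 31, 37]
Tree (level-order array): [36, 3, 49, None, 20, 37, None, None, 34, None, None, 31]
Rule: A leaf has 0 children.
Per-node child counts:
  node 36: 2 child(ren)
  node 3: 1 child(ren)
  node 20: 1 child(ren)
  node 34: 1 child(ren)
  node 31: 0 child(ren)
  node 49: 1 child(ren)
  node 37: 0 child(ren)
Matching nodes: [31, 37]
Count of leaf nodes: 2


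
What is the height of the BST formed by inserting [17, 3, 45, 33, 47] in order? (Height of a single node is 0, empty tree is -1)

Insertion order: [17, 3, 45, 33, 47]
Tree (level-order array): [17, 3, 45, None, None, 33, 47]
Compute height bottom-up (empty subtree = -1):
  height(3) = 1 + max(-1, -1) = 0
  height(33) = 1 + max(-1, -1) = 0
  height(47) = 1 + max(-1, -1) = 0
  height(45) = 1 + max(0, 0) = 1
  height(17) = 1 + max(0, 1) = 2
Height = 2


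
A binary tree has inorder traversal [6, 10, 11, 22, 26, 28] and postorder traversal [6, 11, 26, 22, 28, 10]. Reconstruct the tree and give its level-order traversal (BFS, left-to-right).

Inorder:   [6, 10, 11, 22, 26, 28]
Postorder: [6, 11, 26, 22, 28, 10]
Algorithm: postorder visits root last, so walk postorder right-to-left;
each value is the root of the current inorder slice — split it at that
value, recurse on the right subtree first, then the left.
Recursive splits:
  root=10; inorder splits into left=[6], right=[11, 22, 26, 28]
  root=28; inorder splits into left=[11, 22, 26], right=[]
  root=22; inorder splits into left=[11], right=[26]
  root=26; inorder splits into left=[], right=[]
  root=11; inorder splits into left=[], right=[]
  root=6; inorder splits into left=[], right=[]
Reconstructed level-order: [10, 6, 28, 22, 11, 26]


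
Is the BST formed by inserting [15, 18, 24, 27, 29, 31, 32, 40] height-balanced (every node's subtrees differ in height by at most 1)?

Tree (level-order array): [15, None, 18, None, 24, None, 27, None, 29, None, 31, None, 32, None, 40]
Definition: a tree is height-balanced if, at every node, |h(left) - h(right)| <= 1 (empty subtree has height -1).
Bottom-up per-node check:
  node 40: h_left=-1, h_right=-1, diff=0 [OK], height=0
  node 32: h_left=-1, h_right=0, diff=1 [OK], height=1
  node 31: h_left=-1, h_right=1, diff=2 [FAIL (|-1-1|=2 > 1)], height=2
  node 29: h_left=-1, h_right=2, diff=3 [FAIL (|-1-2|=3 > 1)], height=3
  node 27: h_left=-1, h_right=3, diff=4 [FAIL (|-1-3|=4 > 1)], height=4
  node 24: h_left=-1, h_right=4, diff=5 [FAIL (|-1-4|=5 > 1)], height=5
  node 18: h_left=-1, h_right=5, diff=6 [FAIL (|-1-5|=6 > 1)], height=6
  node 15: h_left=-1, h_right=6, diff=7 [FAIL (|-1-6|=7 > 1)], height=7
Node 31 violates the condition: |-1 - 1| = 2 > 1.
Result: Not balanced


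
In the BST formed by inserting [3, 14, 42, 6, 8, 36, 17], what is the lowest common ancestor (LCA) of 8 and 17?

Tree insertion order: [3, 14, 42, 6, 8, 36, 17]
Tree (level-order array): [3, None, 14, 6, 42, None, 8, 36, None, None, None, 17]
In a BST, the LCA of p=8, q=17 is the first node v on the
root-to-leaf path with p <= v <= q (go left if both < v, right if both > v).
Walk from root:
  at 3: both 8 and 17 > 3, go right
  at 14: 8 <= 14 <= 17, this is the LCA
LCA = 14


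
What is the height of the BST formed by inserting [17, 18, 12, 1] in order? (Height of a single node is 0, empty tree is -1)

Insertion order: [17, 18, 12, 1]
Tree (level-order array): [17, 12, 18, 1]
Compute height bottom-up (empty subtree = -1):
  height(1) = 1 + max(-1, -1) = 0
  height(12) = 1 + max(0, -1) = 1
  height(18) = 1 + max(-1, -1) = 0
  height(17) = 1 + max(1, 0) = 2
Height = 2


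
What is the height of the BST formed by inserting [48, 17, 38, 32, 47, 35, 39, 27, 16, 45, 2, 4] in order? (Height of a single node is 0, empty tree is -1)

Insertion order: [48, 17, 38, 32, 47, 35, 39, 27, 16, 45, 2, 4]
Tree (level-order array): [48, 17, None, 16, 38, 2, None, 32, 47, None, 4, 27, 35, 39, None, None, None, None, None, None, None, None, 45]
Compute height bottom-up (empty subtree = -1):
  height(4) = 1 + max(-1, -1) = 0
  height(2) = 1 + max(-1, 0) = 1
  height(16) = 1 + max(1, -1) = 2
  height(27) = 1 + max(-1, -1) = 0
  height(35) = 1 + max(-1, -1) = 0
  height(32) = 1 + max(0, 0) = 1
  height(45) = 1 + max(-1, -1) = 0
  height(39) = 1 + max(-1, 0) = 1
  height(47) = 1 + max(1, -1) = 2
  height(38) = 1 + max(1, 2) = 3
  height(17) = 1 + max(2, 3) = 4
  height(48) = 1 + max(4, -1) = 5
Height = 5


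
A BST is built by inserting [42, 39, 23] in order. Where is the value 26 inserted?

Starting tree (level order): [42, 39, None, 23]
Insertion path: 42 -> 39 -> 23
Result: insert 26 as right child of 23
Final tree (level order): [42, 39, None, 23, None, None, 26]


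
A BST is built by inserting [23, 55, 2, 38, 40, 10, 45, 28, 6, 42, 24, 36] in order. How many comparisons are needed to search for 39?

Search path for 39: 23 -> 55 -> 38 -> 40
Found: False
Comparisons: 4


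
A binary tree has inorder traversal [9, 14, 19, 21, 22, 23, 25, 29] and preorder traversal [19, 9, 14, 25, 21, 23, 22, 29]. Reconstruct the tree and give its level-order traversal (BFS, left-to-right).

Inorder:  [9, 14, 19, 21, 22, 23, 25, 29]
Preorder: [19, 9, 14, 25, 21, 23, 22, 29]
Algorithm: preorder visits root first, so consume preorder in order;
for each root, split the current inorder slice at that value into
left-subtree inorder and right-subtree inorder, then recurse.
Recursive splits:
  root=19; inorder splits into left=[9, 14], right=[21, 22, 23, 25, 29]
  root=9; inorder splits into left=[], right=[14]
  root=14; inorder splits into left=[], right=[]
  root=25; inorder splits into left=[21, 22, 23], right=[29]
  root=21; inorder splits into left=[], right=[22, 23]
  root=23; inorder splits into left=[22], right=[]
  root=22; inorder splits into left=[], right=[]
  root=29; inorder splits into left=[], right=[]
Reconstructed level-order: [19, 9, 25, 14, 21, 29, 23, 22]


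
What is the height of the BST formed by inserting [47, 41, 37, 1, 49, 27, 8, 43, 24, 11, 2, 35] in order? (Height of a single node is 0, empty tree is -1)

Insertion order: [47, 41, 37, 1, 49, 27, 8, 43, 24, 11, 2, 35]
Tree (level-order array): [47, 41, 49, 37, 43, None, None, 1, None, None, None, None, 27, 8, 35, 2, 24, None, None, None, None, 11]
Compute height bottom-up (empty subtree = -1):
  height(2) = 1 + max(-1, -1) = 0
  height(11) = 1 + max(-1, -1) = 0
  height(24) = 1 + max(0, -1) = 1
  height(8) = 1 + max(0, 1) = 2
  height(35) = 1 + max(-1, -1) = 0
  height(27) = 1 + max(2, 0) = 3
  height(1) = 1 + max(-1, 3) = 4
  height(37) = 1 + max(4, -1) = 5
  height(43) = 1 + max(-1, -1) = 0
  height(41) = 1 + max(5, 0) = 6
  height(49) = 1 + max(-1, -1) = 0
  height(47) = 1 + max(6, 0) = 7
Height = 7


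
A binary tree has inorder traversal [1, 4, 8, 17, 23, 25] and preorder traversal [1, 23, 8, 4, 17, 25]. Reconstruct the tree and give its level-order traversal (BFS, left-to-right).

Inorder:  [1, 4, 8, 17, 23, 25]
Preorder: [1, 23, 8, 4, 17, 25]
Algorithm: preorder visits root first, so consume preorder in order;
for each root, split the current inorder slice at that value into
left-subtree inorder and right-subtree inorder, then recurse.
Recursive splits:
  root=1; inorder splits into left=[], right=[4, 8, 17, 23, 25]
  root=23; inorder splits into left=[4, 8, 17], right=[25]
  root=8; inorder splits into left=[4], right=[17]
  root=4; inorder splits into left=[], right=[]
  root=17; inorder splits into left=[], right=[]
  root=25; inorder splits into left=[], right=[]
Reconstructed level-order: [1, 23, 8, 25, 4, 17]


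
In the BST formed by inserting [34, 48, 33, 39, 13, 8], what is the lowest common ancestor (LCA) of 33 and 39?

Tree insertion order: [34, 48, 33, 39, 13, 8]
Tree (level-order array): [34, 33, 48, 13, None, 39, None, 8]
In a BST, the LCA of p=33, q=39 is the first node v on the
root-to-leaf path with p <= v <= q (go left if both < v, right if both > v).
Walk from root:
  at 34: 33 <= 34 <= 39, this is the LCA
LCA = 34


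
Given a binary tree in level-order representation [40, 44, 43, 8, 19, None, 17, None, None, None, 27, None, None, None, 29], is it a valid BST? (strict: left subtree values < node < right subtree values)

Level-order array: [40, 44, 43, 8, 19, None, 17, None, None, None, 27, None, None, None, 29]
Validate using subtree bounds (lo, hi): at each node, require lo < value < hi,
then recurse left with hi=value and right with lo=value.
Preorder trace (stopping at first violation):
  at node 40 with bounds (-inf, +inf): OK
  at node 44 with bounds (-inf, 40): VIOLATION
Node 44 violates its bound: not (-inf < 44 < 40).
Result: Not a valid BST


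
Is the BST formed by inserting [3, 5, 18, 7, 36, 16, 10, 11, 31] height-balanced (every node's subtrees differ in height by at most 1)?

Tree (level-order array): [3, None, 5, None, 18, 7, 36, None, 16, 31, None, 10, None, None, None, None, 11]
Definition: a tree is height-balanced if, at every node, |h(left) - h(right)| <= 1 (empty subtree has height -1).
Bottom-up per-node check:
  node 11: h_left=-1, h_right=-1, diff=0 [OK], height=0
  node 10: h_left=-1, h_right=0, diff=1 [OK], height=1
  node 16: h_left=1, h_right=-1, diff=2 [FAIL (|1--1|=2 > 1)], height=2
  node 7: h_left=-1, h_right=2, diff=3 [FAIL (|-1-2|=3 > 1)], height=3
  node 31: h_left=-1, h_right=-1, diff=0 [OK], height=0
  node 36: h_left=0, h_right=-1, diff=1 [OK], height=1
  node 18: h_left=3, h_right=1, diff=2 [FAIL (|3-1|=2 > 1)], height=4
  node 5: h_left=-1, h_right=4, diff=5 [FAIL (|-1-4|=5 > 1)], height=5
  node 3: h_left=-1, h_right=5, diff=6 [FAIL (|-1-5|=6 > 1)], height=6
Node 16 violates the condition: |1 - -1| = 2 > 1.
Result: Not balanced


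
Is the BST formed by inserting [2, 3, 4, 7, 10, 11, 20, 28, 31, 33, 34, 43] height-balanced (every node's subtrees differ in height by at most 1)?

Tree (level-order array): [2, None, 3, None, 4, None, 7, None, 10, None, 11, None, 20, None, 28, None, 31, None, 33, None, 34, None, 43]
Definition: a tree is height-balanced if, at every node, |h(left) - h(right)| <= 1 (empty subtree has height -1).
Bottom-up per-node check:
  node 43: h_left=-1, h_right=-1, diff=0 [OK], height=0
  node 34: h_left=-1, h_right=0, diff=1 [OK], height=1
  node 33: h_left=-1, h_right=1, diff=2 [FAIL (|-1-1|=2 > 1)], height=2
  node 31: h_left=-1, h_right=2, diff=3 [FAIL (|-1-2|=3 > 1)], height=3
  node 28: h_left=-1, h_right=3, diff=4 [FAIL (|-1-3|=4 > 1)], height=4
  node 20: h_left=-1, h_right=4, diff=5 [FAIL (|-1-4|=5 > 1)], height=5
  node 11: h_left=-1, h_right=5, diff=6 [FAIL (|-1-5|=6 > 1)], height=6
  node 10: h_left=-1, h_right=6, diff=7 [FAIL (|-1-6|=7 > 1)], height=7
  node 7: h_left=-1, h_right=7, diff=8 [FAIL (|-1-7|=8 > 1)], height=8
  node 4: h_left=-1, h_right=8, diff=9 [FAIL (|-1-8|=9 > 1)], height=9
  node 3: h_left=-1, h_right=9, diff=10 [FAIL (|-1-9|=10 > 1)], height=10
  node 2: h_left=-1, h_right=10, diff=11 [FAIL (|-1-10|=11 > 1)], height=11
Node 33 violates the condition: |-1 - 1| = 2 > 1.
Result: Not balanced


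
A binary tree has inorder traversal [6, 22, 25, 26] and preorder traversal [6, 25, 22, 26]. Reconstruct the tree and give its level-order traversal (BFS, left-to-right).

Inorder:  [6, 22, 25, 26]
Preorder: [6, 25, 22, 26]
Algorithm: preorder visits root first, so consume preorder in order;
for each root, split the current inorder slice at that value into
left-subtree inorder and right-subtree inorder, then recurse.
Recursive splits:
  root=6; inorder splits into left=[], right=[22, 25, 26]
  root=25; inorder splits into left=[22], right=[26]
  root=22; inorder splits into left=[], right=[]
  root=26; inorder splits into left=[], right=[]
Reconstructed level-order: [6, 25, 22, 26]


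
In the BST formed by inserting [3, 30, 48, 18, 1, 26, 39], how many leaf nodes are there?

Tree built from: [3, 30, 48, 18, 1, 26, 39]
Tree (level-order array): [3, 1, 30, None, None, 18, 48, None, 26, 39]
Rule: A leaf has 0 children.
Per-node child counts:
  node 3: 2 child(ren)
  node 1: 0 child(ren)
  node 30: 2 child(ren)
  node 18: 1 child(ren)
  node 26: 0 child(ren)
  node 48: 1 child(ren)
  node 39: 0 child(ren)
Matching nodes: [1, 26, 39]
Count of leaf nodes: 3


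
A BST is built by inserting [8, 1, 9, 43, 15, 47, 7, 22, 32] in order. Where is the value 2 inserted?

Starting tree (level order): [8, 1, 9, None, 7, None, 43, None, None, 15, 47, None, 22, None, None, None, 32]
Insertion path: 8 -> 1 -> 7
Result: insert 2 as left child of 7
Final tree (level order): [8, 1, 9, None, 7, None, 43, 2, None, 15, 47, None, None, None, 22, None, None, None, 32]


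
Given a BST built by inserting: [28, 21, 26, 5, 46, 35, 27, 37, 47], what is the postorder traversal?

Tree insertion order: [28, 21, 26, 5, 46, 35, 27, 37, 47]
Tree (level-order array): [28, 21, 46, 5, 26, 35, 47, None, None, None, 27, None, 37]
Postorder traversal: [5, 27, 26, 21, 37, 35, 47, 46, 28]


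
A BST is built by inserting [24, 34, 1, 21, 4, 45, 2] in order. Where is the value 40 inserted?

Starting tree (level order): [24, 1, 34, None, 21, None, 45, 4, None, None, None, 2]
Insertion path: 24 -> 34 -> 45
Result: insert 40 as left child of 45
Final tree (level order): [24, 1, 34, None, 21, None, 45, 4, None, 40, None, 2]


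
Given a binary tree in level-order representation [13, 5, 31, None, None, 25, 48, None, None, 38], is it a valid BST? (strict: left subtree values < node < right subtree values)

Level-order array: [13, 5, 31, None, None, 25, 48, None, None, 38]
Validate using subtree bounds (lo, hi): at each node, require lo < value < hi,
then recurse left with hi=value and right with lo=value.
Preorder trace (stopping at first violation):
  at node 13 with bounds (-inf, +inf): OK
  at node 5 with bounds (-inf, 13): OK
  at node 31 with bounds (13, +inf): OK
  at node 25 with bounds (13, 31): OK
  at node 48 with bounds (31, +inf): OK
  at node 38 with bounds (31, 48): OK
No violation found at any node.
Result: Valid BST
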